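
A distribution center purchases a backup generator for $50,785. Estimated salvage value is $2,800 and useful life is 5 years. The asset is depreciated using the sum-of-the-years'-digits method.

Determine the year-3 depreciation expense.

Depreciable base = $50,785 − $2,800 = $47,985.
Sum of the years' digits = 5+4+3+2+1 = 15.
Year 1: $47,985 × 5/15 = $15,995. Book value $34,790.
Year 2: $47,985 × 4/15 = $12,796. Book value $21,994.
Year 3: $47,985 × 3/15 = $9,597. Book value $12,397.

$9,597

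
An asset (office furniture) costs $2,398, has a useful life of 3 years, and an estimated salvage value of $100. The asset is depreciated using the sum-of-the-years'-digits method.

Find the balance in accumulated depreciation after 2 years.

$1,915

Depreciable base = $2,398 − $100 = $2,298.
Sum of the years' digits = 3+2+1 = 6.
Year 1: $2,298 × 3/6 = $1,149. Book value $1,249.
Year 2: $2,298 × 2/6 = $766. Book value $483.
Accumulated through year 2 = $2,398 − $483 = $1,915.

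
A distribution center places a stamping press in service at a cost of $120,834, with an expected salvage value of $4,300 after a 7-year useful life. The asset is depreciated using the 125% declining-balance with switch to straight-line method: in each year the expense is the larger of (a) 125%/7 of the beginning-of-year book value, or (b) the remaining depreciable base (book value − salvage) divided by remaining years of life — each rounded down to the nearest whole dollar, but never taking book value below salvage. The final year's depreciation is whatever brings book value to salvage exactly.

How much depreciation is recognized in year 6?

Depreciable base = $120,834 − $4,300 = $116,534.
Year 1: DB = ⌊$120,834 × 125%/7⌋ = $21,577; SL = ⌊$116,534/7⌋ = $16,647 → take DB $21,577. Book value $99,257.
Year 2: DB = ⌊$99,257 × 125%/7⌋ = $17,724; SL = ⌊$94,957/6⌋ = $15,826 → take DB $17,724. Book value $81,533.
Year 3: DB = ⌊$81,533 × 125%/7⌋ = $14,559; SL = ⌊$77,233/5⌋ = $15,446 → take SL $15,446. Book value $66,087.
Year 4: DB = ⌊$66,087 × 125%/7⌋ = $11,801; SL = ⌊$61,787/4⌋ = $15,446 → take SL $15,446. Book value $50,641.
Year 5: DB = ⌊$50,641 × 125%/7⌋ = $9,043; SL = ⌊$46,341/3⌋ = $15,447 → take SL $15,447. Book value $35,194.
Year 6: DB = ⌊$35,194 × 125%/7⌋ = $6,284; SL = ⌊$30,894/2⌋ = $15,447 → take SL $15,447. Book value $19,747.

$15,447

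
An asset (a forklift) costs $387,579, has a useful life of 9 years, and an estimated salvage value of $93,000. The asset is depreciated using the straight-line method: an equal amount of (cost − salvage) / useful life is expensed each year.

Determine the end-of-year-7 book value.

$158,462

Depreciable base = $387,579 − $93,000 = $294,579.
Annual expense = $294,579 / 9 = $32,731.
End of year 1: book value $354,848.
End of year 2: book value $322,117.
End of year 3: book value $289,386.
End of year 4: book value $256,655.
End of year 5: book value $223,924.
End of year 6: book value $191,193.
End of year 7: book value $158,462.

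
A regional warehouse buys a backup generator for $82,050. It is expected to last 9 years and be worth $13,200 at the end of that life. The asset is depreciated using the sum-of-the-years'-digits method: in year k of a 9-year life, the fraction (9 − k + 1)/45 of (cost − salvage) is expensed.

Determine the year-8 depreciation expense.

$3,060

Depreciable base = $82,050 − $13,200 = $68,850.
Sum of the years' digits = 9+8+7+6+5+4+3+2+1 = 45.
Year 1: $68,850 × 9/45 = $13,770. Book value $68,280.
Year 2: $68,850 × 8/45 = $12,240. Book value $56,040.
Year 3: $68,850 × 7/45 = $10,710. Book value $45,330.
Year 4: $68,850 × 6/45 = $9,180. Book value $36,150.
Year 5: $68,850 × 5/45 = $7,650. Book value $28,500.
Year 6: $68,850 × 4/45 = $6,120. Book value $22,380.
Year 7: $68,850 × 3/45 = $4,590. Book value $17,790.
Year 8: $68,850 × 2/45 = $3,060. Book value $14,730.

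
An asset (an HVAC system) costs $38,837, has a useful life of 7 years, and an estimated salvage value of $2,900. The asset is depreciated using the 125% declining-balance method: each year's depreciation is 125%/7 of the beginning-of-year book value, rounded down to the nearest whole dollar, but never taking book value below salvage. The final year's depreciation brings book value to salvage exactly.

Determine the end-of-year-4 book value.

Depreciable base = $38,837 − $2,900 = $35,937.
Year 1: ⌊$38,837 × 125%/7⌋ = $6,935. Book value $31,902.
Year 2: ⌊$31,902 × 125%/7⌋ = $5,696. Book value $26,206.
Year 3: ⌊$26,206 × 125%/7⌋ = $4,679. Book value $21,527.
Year 4: ⌊$21,527 × 125%/7⌋ = $3,844. Book value $17,683.

$17,683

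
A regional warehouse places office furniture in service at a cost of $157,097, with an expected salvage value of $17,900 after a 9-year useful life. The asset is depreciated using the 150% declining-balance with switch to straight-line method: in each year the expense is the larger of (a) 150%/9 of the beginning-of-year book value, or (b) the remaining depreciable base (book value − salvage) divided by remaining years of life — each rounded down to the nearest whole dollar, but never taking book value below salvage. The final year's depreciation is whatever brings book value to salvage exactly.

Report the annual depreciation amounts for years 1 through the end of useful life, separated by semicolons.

Depreciable base = $157,097 − $17,900 = $139,197.
Year 1: DB = ⌊$157,097 × 150%/9⌋ = $26,182; SL = ⌊$139,197/9⌋ = $15,466 → take DB $26,182. Book value $130,915.
Year 2: DB = ⌊$130,915 × 150%/9⌋ = $21,819; SL = ⌊$113,015/8⌋ = $14,126 → take DB $21,819. Book value $109,096.
Year 3: DB = ⌊$109,096 × 150%/9⌋ = $18,182; SL = ⌊$91,196/7⌋ = $13,028 → take DB $18,182. Book value $90,914.
Year 4: DB = ⌊$90,914 × 150%/9⌋ = $15,152; SL = ⌊$73,014/6⌋ = $12,169 → take DB $15,152. Book value $75,762.
Year 5: DB = ⌊$75,762 × 150%/9⌋ = $12,627; SL = ⌊$57,862/5⌋ = $11,572 → take DB $12,627. Book value $63,135.
Year 6: DB = ⌊$63,135 × 150%/9⌋ = $10,522; SL = ⌊$45,235/4⌋ = $11,308 → take SL $11,308. Book value $51,827.
Year 7: DB = ⌊$51,827 × 150%/9⌋ = $8,637; SL = ⌊$33,927/3⌋ = $11,309 → take SL $11,309. Book value $40,518.
Year 8: DB = ⌊$40,518 × 150%/9⌋ = $6,753; SL = ⌊$22,618/2⌋ = $11,309 → take SL $11,309. Book value $29,209.
Year 9 (final): $29,209 − $17,900 = $11,309. Book value $17,900.

$26,182; $21,819; $18,182; $15,152; $12,627; $11,308; $11,309; $11,309; $11,309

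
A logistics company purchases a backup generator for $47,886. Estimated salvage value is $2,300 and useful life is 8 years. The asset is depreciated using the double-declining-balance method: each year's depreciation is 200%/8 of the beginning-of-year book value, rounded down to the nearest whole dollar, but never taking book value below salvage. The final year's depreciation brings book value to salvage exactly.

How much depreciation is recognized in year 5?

$3,788

Depreciable base = $47,886 − $2,300 = $45,586.
Year 1: ⌊$47,886 × 200%/8⌋ = $11,971. Book value $35,915.
Year 2: ⌊$35,915 × 200%/8⌋ = $8,978. Book value $26,937.
Year 3: ⌊$26,937 × 200%/8⌋ = $6,734. Book value $20,203.
Year 4: ⌊$20,203 × 200%/8⌋ = $5,050. Book value $15,153.
Year 5: ⌊$15,153 × 200%/8⌋ = $3,788. Book value $11,365.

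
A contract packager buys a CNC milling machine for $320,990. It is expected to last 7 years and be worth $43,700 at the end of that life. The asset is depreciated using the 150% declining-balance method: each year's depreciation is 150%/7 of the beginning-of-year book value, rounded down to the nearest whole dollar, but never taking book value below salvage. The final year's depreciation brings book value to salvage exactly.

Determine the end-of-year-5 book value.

Depreciable base = $320,990 − $43,700 = $277,290.
Year 1: ⌊$320,990 × 150%/7⌋ = $68,783. Book value $252,207.
Year 2: ⌊$252,207 × 150%/7⌋ = $54,044. Book value $198,163.
Year 3: ⌊$198,163 × 150%/7⌋ = $42,463. Book value $155,700.
Year 4: ⌊$155,700 × 150%/7⌋ = $33,364. Book value $122,336.
Year 5: ⌊$122,336 × 150%/7⌋ = $26,214. Book value $96,122.

$96,122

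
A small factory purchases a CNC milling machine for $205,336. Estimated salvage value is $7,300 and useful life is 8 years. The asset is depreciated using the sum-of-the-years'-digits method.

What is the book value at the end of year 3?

$89,815

Depreciable base = $205,336 − $7,300 = $198,036.
Sum of the years' digits = 8+7+6+5+4+3+2+1 = 36.
Year 1: $198,036 × 8/36 = $44,008. Book value $161,328.
Year 2: $198,036 × 7/36 = $38,507. Book value $122,821.
Year 3: $198,036 × 6/36 = $33,006. Book value $89,815.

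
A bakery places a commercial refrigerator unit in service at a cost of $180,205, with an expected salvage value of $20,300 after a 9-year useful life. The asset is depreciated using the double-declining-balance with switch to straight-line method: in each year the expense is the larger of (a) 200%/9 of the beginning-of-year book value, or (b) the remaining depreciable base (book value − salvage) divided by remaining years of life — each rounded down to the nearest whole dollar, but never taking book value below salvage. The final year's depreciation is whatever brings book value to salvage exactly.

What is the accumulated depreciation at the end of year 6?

$140,310

Depreciable base = $180,205 − $20,300 = $159,905.
Year 1: DB = ⌊$180,205 × 200%/9⌋ = $40,045; SL = ⌊$159,905/9⌋ = $17,767 → take DB $40,045. Book value $140,160.
Year 2: DB = ⌊$140,160 × 200%/9⌋ = $31,146; SL = ⌊$119,860/8⌋ = $14,982 → take DB $31,146. Book value $109,014.
Year 3: DB = ⌊$109,014 × 200%/9⌋ = $24,225; SL = ⌊$88,714/7⌋ = $12,673 → take DB $24,225. Book value $84,789.
Year 4: DB = ⌊$84,789 × 200%/9⌋ = $18,842; SL = ⌊$64,489/6⌋ = $10,748 → take DB $18,842. Book value $65,947.
Year 5: DB = ⌊$65,947 × 200%/9⌋ = $14,654; SL = ⌊$45,647/5⌋ = $9,129 → take DB $14,654. Book value $51,293.
Year 6: DB = ⌊$51,293 × 200%/9⌋ = $11,398; SL = ⌊$30,993/4⌋ = $7,748 → take DB $11,398. Book value $39,895.
Accumulated through year 6 = $180,205 − $39,895 = $140,310.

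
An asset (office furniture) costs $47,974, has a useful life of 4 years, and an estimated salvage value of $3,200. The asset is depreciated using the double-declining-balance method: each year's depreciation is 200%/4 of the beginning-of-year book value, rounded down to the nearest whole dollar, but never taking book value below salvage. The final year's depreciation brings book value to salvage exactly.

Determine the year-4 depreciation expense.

Depreciable base = $47,974 − $3,200 = $44,774.
Year 1: ⌊$47,974 × 200%/4⌋ = $23,987. Book value $23,987.
Year 2: ⌊$23,987 × 200%/4⌋ = $11,993. Book value $11,994.
Year 3: ⌊$11,994 × 200%/4⌋ = $5,997. Book value $5,997.
Year 4 (final): $5,997 − $3,200 = $2,797. Book value $3,200.

$2,797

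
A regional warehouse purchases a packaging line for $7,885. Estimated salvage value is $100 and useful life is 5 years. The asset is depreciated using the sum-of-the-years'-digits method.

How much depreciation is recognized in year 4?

$1,038

Depreciable base = $7,885 − $100 = $7,785.
Sum of the years' digits = 5+4+3+2+1 = 15.
Year 1: $7,785 × 5/15 = $2,595. Book value $5,290.
Year 2: $7,785 × 4/15 = $2,076. Book value $3,214.
Year 3: $7,785 × 3/15 = $1,557. Book value $1,657.
Year 4: $7,785 × 2/15 = $1,038. Book value $619.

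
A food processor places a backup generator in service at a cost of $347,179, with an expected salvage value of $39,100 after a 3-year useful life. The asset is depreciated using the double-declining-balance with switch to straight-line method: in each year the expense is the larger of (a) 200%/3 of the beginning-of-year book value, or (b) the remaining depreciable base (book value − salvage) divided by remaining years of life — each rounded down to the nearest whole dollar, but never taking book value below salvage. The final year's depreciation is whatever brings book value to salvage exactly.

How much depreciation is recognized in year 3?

Depreciable base = $347,179 − $39,100 = $308,079.
Year 1: DB = ⌊$347,179 × 200%/3⌋ = $231,452; SL = ⌊$308,079/3⌋ = $102,693 → take DB $231,452. Book value $115,727.
Year 2: DB = ⌊$115,727 × 200%/3⌋ = $77,151; SL = ⌊$76,627/2⌋ = $38,313 → take DB $77,151, capped at $76,627. Book value $39,100.
Year 3 (final): $39,100 − $39,100 = $0. Book value $39,100.

$0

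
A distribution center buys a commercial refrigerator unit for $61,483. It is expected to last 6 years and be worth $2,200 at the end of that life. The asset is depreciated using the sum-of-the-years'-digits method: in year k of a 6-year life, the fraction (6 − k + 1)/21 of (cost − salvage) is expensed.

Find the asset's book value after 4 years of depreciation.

Depreciable base = $61,483 − $2,200 = $59,283.
Sum of the years' digits = 6+5+4+3+2+1 = 21.
Year 1: $59,283 × 6/21 = $16,938. Book value $44,545.
Year 2: $59,283 × 5/21 = $14,115. Book value $30,430.
Year 3: $59,283 × 4/21 = $11,292. Book value $19,138.
Year 4: $59,283 × 3/21 = $8,469. Book value $10,669.

$10,669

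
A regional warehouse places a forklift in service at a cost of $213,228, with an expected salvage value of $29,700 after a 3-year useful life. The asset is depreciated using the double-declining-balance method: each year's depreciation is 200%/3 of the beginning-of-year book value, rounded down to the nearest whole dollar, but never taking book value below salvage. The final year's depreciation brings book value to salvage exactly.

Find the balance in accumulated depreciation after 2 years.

Depreciable base = $213,228 − $29,700 = $183,528.
Year 1: ⌊$213,228 × 200%/3⌋ = $142,152. Book value $71,076.
Year 2: ⌊$71,076 × 200%/3⌋ = $47,384, capped at $41,376. Book value $29,700.
Accumulated through year 2 = $213,228 − $29,700 = $183,528.

$183,528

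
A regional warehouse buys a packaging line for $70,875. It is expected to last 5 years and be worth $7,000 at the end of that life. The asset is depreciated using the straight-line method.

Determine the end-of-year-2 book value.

Depreciable base = $70,875 − $7,000 = $63,875.
Annual expense = $63,875 / 5 = $12,775.
End of year 1: book value $58,100.
End of year 2: book value $45,325.

$45,325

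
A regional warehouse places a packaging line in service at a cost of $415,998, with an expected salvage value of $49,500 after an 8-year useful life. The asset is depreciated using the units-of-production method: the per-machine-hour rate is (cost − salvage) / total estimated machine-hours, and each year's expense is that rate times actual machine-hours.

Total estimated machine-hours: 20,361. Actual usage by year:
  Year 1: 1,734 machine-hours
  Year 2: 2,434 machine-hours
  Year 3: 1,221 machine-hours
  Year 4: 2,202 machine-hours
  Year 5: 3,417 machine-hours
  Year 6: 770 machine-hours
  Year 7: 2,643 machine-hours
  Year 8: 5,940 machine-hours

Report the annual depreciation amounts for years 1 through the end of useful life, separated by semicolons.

Depreciable base = $415,998 − $49,500 = $366,498.
Rate = $366,498 / 20,361 machine-hours = $18 per machine-hour.
Year 1: 1,734 × $18 = $31,212. Book value $384,786.
Year 2: 2,434 × $18 = $43,812. Book value $340,974.
Year 3: 1,221 × $18 = $21,978. Book value $318,996.
Year 4: 2,202 × $18 = $39,636. Book value $279,360.
Year 5: 3,417 × $18 = $61,506. Book value $217,854.
Year 6: 770 × $18 = $13,860. Book value $203,994.
Year 7: 2,643 × $18 = $47,574. Book value $156,420.
Year 8: 5,940 × $18 = $106,920. Book value $49,500.

$31,212; $43,812; $21,978; $39,636; $61,506; $13,860; $47,574; $106,920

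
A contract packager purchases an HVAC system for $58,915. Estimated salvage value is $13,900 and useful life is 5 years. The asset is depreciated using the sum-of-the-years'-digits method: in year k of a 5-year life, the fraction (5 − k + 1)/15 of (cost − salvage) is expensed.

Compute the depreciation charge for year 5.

$3,001

Depreciable base = $58,915 − $13,900 = $45,015.
Sum of the years' digits = 5+4+3+2+1 = 15.
Year 1: $45,015 × 5/15 = $15,005. Book value $43,910.
Year 2: $45,015 × 4/15 = $12,004. Book value $31,906.
Year 3: $45,015 × 3/15 = $9,003. Book value $22,903.
Year 4: $45,015 × 2/15 = $6,002. Book value $16,901.
Year 5: $45,015 × 1/15 = $3,001. Book value $13,900.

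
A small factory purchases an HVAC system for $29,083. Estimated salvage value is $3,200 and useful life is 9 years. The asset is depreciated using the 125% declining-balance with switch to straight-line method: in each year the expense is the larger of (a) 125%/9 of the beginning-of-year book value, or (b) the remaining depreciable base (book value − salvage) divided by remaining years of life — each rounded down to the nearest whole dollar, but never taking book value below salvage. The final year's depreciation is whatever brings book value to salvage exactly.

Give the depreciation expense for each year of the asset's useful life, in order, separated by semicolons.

$4,039; $3,478; $2,995; $2,579; $2,558; $2,558; $2,558; $2,559; $2,559

Depreciable base = $29,083 − $3,200 = $25,883.
Year 1: DB = ⌊$29,083 × 125%/9⌋ = $4,039; SL = ⌊$25,883/9⌋ = $2,875 → take DB $4,039. Book value $25,044.
Year 2: DB = ⌊$25,044 × 125%/9⌋ = $3,478; SL = ⌊$21,844/8⌋ = $2,730 → take DB $3,478. Book value $21,566.
Year 3: DB = ⌊$21,566 × 125%/9⌋ = $2,995; SL = ⌊$18,366/7⌋ = $2,623 → take DB $2,995. Book value $18,571.
Year 4: DB = ⌊$18,571 × 125%/9⌋ = $2,579; SL = ⌊$15,371/6⌋ = $2,561 → take DB $2,579. Book value $15,992.
Year 5: DB = ⌊$15,992 × 125%/9⌋ = $2,221; SL = ⌊$12,792/5⌋ = $2,558 → take SL $2,558. Book value $13,434.
Year 6: DB = ⌊$13,434 × 125%/9⌋ = $1,865; SL = ⌊$10,234/4⌋ = $2,558 → take SL $2,558. Book value $10,876.
Year 7: DB = ⌊$10,876 × 125%/9⌋ = $1,510; SL = ⌊$7,676/3⌋ = $2,558 → take SL $2,558. Book value $8,318.
Year 8: DB = ⌊$8,318 × 125%/9⌋ = $1,155; SL = ⌊$5,118/2⌋ = $2,559 → take SL $2,559. Book value $5,759.
Year 9 (final): $5,759 − $3,200 = $2,559. Book value $3,200.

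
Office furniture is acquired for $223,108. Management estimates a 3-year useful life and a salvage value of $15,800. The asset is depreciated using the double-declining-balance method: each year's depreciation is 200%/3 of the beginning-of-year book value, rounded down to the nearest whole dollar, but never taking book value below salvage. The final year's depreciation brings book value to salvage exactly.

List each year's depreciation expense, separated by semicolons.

Depreciable base = $223,108 − $15,800 = $207,308.
Year 1: ⌊$223,108 × 200%/3⌋ = $148,738. Book value $74,370.
Year 2: ⌊$74,370 × 200%/3⌋ = $49,580. Book value $24,790.
Year 3 (final): $24,790 − $15,800 = $8,990. Book value $15,800.

$148,738; $49,580; $8,990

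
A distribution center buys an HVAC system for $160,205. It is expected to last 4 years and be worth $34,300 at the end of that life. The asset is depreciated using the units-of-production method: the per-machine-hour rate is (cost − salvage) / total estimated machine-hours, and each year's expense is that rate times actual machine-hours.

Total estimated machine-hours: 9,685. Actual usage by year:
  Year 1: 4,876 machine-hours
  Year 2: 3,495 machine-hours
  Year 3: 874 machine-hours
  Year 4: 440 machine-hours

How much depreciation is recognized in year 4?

Depreciable base = $160,205 − $34,300 = $125,905.
Rate = $125,905 / 9,685 machine-hours = $13 per machine-hour.
Year 1: 4,876 × $13 = $63,388. Book value $96,817.
Year 2: 3,495 × $13 = $45,435. Book value $51,382.
Year 3: 874 × $13 = $11,362. Book value $40,020.
Year 4: 440 × $13 = $5,720. Book value $34,300.

$5,720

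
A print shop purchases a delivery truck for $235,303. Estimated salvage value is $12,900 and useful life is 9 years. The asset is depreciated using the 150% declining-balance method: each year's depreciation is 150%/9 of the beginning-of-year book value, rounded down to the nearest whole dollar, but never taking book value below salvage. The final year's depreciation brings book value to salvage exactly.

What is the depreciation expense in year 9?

$41,825

Depreciable base = $235,303 − $12,900 = $222,403.
Year 1: ⌊$235,303 × 150%/9⌋ = $39,217. Book value $196,086.
Year 2: ⌊$196,086 × 150%/9⌋ = $32,681. Book value $163,405.
Year 3: ⌊$163,405 × 150%/9⌋ = $27,234. Book value $136,171.
Year 4: ⌊$136,171 × 150%/9⌋ = $22,695. Book value $113,476.
Year 5: ⌊$113,476 × 150%/9⌋ = $18,912. Book value $94,564.
Year 6: ⌊$94,564 × 150%/9⌋ = $15,760. Book value $78,804.
Year 7: ⌊$78,804 × 150%/9⌋ = $13,134. Book value $65,670.
Year 8: ⌊$65,670 × 150%/9⌋ = $10,945. Book value $54,725.
Year 9 (final): $54,725 − $12,900 = $41,825. Book value $12,900.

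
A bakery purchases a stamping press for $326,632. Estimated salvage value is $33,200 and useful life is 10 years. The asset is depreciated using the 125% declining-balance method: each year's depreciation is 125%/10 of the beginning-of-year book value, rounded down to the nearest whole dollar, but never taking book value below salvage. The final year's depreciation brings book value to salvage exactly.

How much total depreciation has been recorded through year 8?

$214,396

Depreciable base = $326,632 − $33,200 = $293,432.
Year 1: ⌊$326,632 × 125%/10⌋ = $40,829. Book value $285,803.
Year 2: ⌊$285,803 × 125%/10⌋ = $35,725. Book value $250,078.
Year 3: ⌊$250,078 × 125%/10⌋ = $31,259. Book value $218,819.
Year 4: ⌊$218,819 × 125%/10⌋ = $27,352. Book value $191,467.
Year 5: ⌊$191,467 × 125%/10⌋ = $23,933. Book value $167,534.
Year 6: ⌊$167,534 × 125%/10⌋ = $20,941. Book value $146,593.
Year 7: ⌊$146,593 × 125%/10⌋ = $18,324. Book value $128,269.
Year 8: ⌊$128,269 × 125%/10⌋ = $16,033. Book value $112,236.
Accumulated through year 8 = $326,632 − $112,236 = $214,396.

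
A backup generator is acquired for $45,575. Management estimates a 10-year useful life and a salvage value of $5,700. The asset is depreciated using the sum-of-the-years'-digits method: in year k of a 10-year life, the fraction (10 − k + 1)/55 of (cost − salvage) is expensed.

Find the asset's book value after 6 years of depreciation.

Depreciable base = $45,575 − $5,700 = $39,875.
Sum of the years' digits = 10+9+8+7+6+5+4+3+2+1 = 55.
Year 1: $39,875 × 10/55 = $7,250. Book value $38,325.
Year 2: $39,875 × 9/55 = $6,525. Book value $31,800.
Year 3: $39,875 × 8/55 = $5,800. Book value $26,000.
Year 4: $39,875 × 7/55 = $5,075. Book value $20,925.
Year 5: $39,875 × 6/55 = $4,350. Book value $16,575.
Year 6: $39,875 × 5/55 = $3,625. Book value $12,950.

$12,950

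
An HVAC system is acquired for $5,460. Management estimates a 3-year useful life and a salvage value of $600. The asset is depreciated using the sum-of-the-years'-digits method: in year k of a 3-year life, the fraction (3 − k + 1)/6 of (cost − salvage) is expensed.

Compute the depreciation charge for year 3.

Depreciable base = $5,460 − $600 = $4,860.
Sum of the years' digits = 3+2+1 = 6.
Year 1: $4,860 × 3/6 = $2,430. Book value $3,030.
Year 2: $4,860 × 2/6 = $1,620. Book value $1,410.
Year 3: $4,860 × 1/6 = $810. Book value $600.

$810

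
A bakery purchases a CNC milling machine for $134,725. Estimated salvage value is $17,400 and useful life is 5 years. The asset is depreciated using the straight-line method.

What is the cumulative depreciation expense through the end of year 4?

$93,860

Depreciable base = $134,725 − $17,400 = $117,325.
Annual expense = $117,325 / 5 = $23,465.
End of year 1: book value $111,260.
End of year 2: book value $87,795.
End of year 3: book value $64,330.
End of year 4: book value $40,865.
Accumulated through year 4 = $134,725 − $40,865 = $93,860.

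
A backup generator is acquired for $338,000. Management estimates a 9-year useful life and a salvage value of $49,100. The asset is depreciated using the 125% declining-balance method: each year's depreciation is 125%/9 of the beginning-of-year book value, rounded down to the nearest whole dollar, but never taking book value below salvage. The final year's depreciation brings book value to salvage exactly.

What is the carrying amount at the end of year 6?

Depreciable base = $338,000 − $49,100 = $288,900.
Year 1: ⌊$338,000 × 125%/9⌋ = $46,944. Book value $291,056.
Year 2: ⌊$291,056 × 125%/9⌋ = $40,424. Book value $250,632.
Year 3: ⌊$250,632 × 125%/9⌋ = $34,810. Book value $215,822.
Year 4: ⌊$215,822 × 125%/9⌋ = $29,975. Book value $185,847.
Year 5: ⌊$185,847 × 125%/9⌋ = $25,812. Book value $160,035.
Year 6: ⌊$160,035 × 125%/9⌋ = $22,227. Book value $137,808.

$137,808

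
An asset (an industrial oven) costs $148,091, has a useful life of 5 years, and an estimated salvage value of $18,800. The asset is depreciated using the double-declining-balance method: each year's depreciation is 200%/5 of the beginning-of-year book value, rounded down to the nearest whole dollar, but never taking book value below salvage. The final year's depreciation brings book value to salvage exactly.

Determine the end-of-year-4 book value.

$19,193

Depreciable base = $148,091 − $18,800 = $129,291.
Year 1: ⌊$148,091 × 200%/5⌋ = $59,236. Book value $88,855.
Year 2: ⌊$88,855 × 200%/5⌋ = $35,542. Book value $53,313.
Year 3: ⌊$53,313 × 200%/5⌋ = $21,325. Book value $31,988.
Year 4: ⌊$31,988 × 200%/5⌋ = $12,795. Book value $19,193.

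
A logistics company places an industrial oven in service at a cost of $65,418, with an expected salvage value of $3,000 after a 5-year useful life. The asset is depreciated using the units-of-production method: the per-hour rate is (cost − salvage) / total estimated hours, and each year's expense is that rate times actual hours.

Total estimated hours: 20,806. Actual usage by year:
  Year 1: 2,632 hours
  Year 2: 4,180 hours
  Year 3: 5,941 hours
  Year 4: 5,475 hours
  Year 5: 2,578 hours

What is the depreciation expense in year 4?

Depreciable base = $65,418 − $3,000 = $62,418.
Rate = $62,418 / 20,806 hours = $3 per hour.
Year 1: 2,632 × $3 = $7,896. Book value $57,522.
Year 2: 4,180 × $3 = $12,540. Book value $44,982.
Year 3: 5,941 × $3 = $17,823. Book value $27,159.
Year 4: 5,475 × $3 = $16,425. Book value $10,734.

$16,425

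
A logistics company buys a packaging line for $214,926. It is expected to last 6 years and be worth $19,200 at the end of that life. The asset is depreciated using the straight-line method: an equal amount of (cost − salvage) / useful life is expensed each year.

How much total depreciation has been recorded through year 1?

$32,621

Depreciable base = $214,926 − $19,200 = $195,726.
Annual expense = $195,726 / 6 = $32,621.
End of year 1: book value $182,305.
Accumulated through year 1 = $214,926 − $182,305 = $32,621.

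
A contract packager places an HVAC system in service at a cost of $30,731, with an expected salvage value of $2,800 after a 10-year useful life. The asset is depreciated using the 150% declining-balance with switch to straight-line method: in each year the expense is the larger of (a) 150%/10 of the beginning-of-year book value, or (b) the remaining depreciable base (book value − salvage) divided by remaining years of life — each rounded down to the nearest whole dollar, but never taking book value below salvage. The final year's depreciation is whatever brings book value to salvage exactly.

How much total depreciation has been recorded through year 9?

Depreciable base = $30,731 − $2,800 = $27,931.
Year 1: DB = ⌊$30,731 × 150%/10⌋ = $4,609; SL = ⌊$27,931/10⌋ = $2,793 → take DB $4,609. Book value $26,122.
Year 2: DB = ⌊$26,122 × 150%/10⌋ = $3,918; SL = ⌊$23,322/9⌋ = $2,591 → take DB $3,918. Book value $22,204.
Year 3: DB = ⌊$22,204 × 150%/10⌋ = $3,330; SL = ⌊$19,404/8⌋ = $2,425 → take DB $3,330. Book value $18,874.
Year 4: DB = ⌊$18,874 × 150%/10⌋ = $2,831; SL = ⌊$16,074/7⌋ = $2,296 → take DB $2,831. Book value $16,043.
Year 5: DB = ⌊$16,043 × 150%/10⌋ = $2,406; SL = ⌊$13,243/6⌋ = $2,207 → take DB $2,406. Book value $13,637.
Year 6: DB = ⌊$13,637 × 150%/10⌋ = $2,045; SL = ⌊$10,837/5⌋ = $2,167 → take SL $2,167. Book value $11,470.
Year 7: DB = ⌊$11,470 × 150%/10⌋ = $1,720; SL = ⌊$8,670/4⌋ = $2,167 → take SL $2,167. Book value $9,303.
Year 8: DB = ⌊$9,303 × 150%/10⌋ = $1,395; SL = ⌊$6,503/3⌋ = $2,167 → take SL $2,167. Book value $7,136.
Year 9: DB = ⌊$7,136 × 150%/10⌋ = $1,070; SL = ⌊$4,336/2⌋ = $2,168 → take SL $2,168. Book value $4,968.
Accumulated through year 9 = $30,731 − $4,968 = $25,763.

$25,763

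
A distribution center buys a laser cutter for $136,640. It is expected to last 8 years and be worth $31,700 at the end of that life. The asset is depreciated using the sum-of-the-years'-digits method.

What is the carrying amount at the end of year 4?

Depreciable base = $136,640 − $31,700 = $104,940.
Sum of the years' digits = 8+7+6+5+4+3+2+1 = 36.
Year 1: $104,940 × 8/36 = $23,320. Book value $113,320.
Year 2: $104,940 × 7/36 = $20,405. Book value $92,915.
Year 3: $104,940 × 6/36 = $17,490. Book value $75,425.
Year 4: $104,940 × 5/36 = $14,575. Book value $60,850.

$60,850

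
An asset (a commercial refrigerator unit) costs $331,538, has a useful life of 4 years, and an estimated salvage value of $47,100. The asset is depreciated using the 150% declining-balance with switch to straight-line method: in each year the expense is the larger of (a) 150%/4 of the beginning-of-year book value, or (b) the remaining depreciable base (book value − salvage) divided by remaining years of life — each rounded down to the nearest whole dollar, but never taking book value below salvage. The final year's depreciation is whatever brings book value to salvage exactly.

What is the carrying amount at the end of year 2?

Depreciable base = $331,538 − $47,100 = $284,438.
Year 1: DB = ⌊$331,538 × 150%/4⌋ = $124,326; SL = ⌊$284,438/4⌋ = $71,109 → take DB $124,326. Book value $207,212.
Year 2: DB = ⌊$207,212 × 150%/4⌋ = $77,704; SL = ⌊$160,112/3⌋ = $53,370 → take DB $77,704. Book value $129,508.

$129,508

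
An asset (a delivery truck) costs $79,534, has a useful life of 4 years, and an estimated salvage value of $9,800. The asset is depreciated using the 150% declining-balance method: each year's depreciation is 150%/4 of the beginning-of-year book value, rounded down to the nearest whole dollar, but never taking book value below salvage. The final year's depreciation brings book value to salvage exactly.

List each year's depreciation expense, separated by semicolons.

Depreciable base = $79,534 − $9,800 = $69,734.
Year 1: ⌊$79,534 × 150%/4⌋ = $29,825. Book value $49,709.
Year 2: ⌊$49,709 × 150%/4⌋ = $18,640. Book value $31,069.
Year 3: ⌊$31,069 × 150%/4⌋ = $11,650. Book value $19,419.
Year 4 (final): $19,419 − $9,800 = $9,619. Book value $9,800.

$29,825; $18,640; $11,650; $9,619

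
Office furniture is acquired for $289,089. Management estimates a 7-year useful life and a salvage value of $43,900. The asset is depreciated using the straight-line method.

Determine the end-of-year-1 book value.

Depreciable base = $289,089 − $43,900 = $245,189.
Annual expense = $245,189 / 7 = $35,027.
End of year 1: book value $254,062.

$254,062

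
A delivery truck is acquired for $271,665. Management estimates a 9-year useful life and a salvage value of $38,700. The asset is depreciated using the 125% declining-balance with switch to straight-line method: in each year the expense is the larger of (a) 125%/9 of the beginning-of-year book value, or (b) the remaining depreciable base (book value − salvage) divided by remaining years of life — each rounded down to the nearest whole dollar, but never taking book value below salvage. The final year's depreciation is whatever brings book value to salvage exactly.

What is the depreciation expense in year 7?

$22,135

Depreciable base = $271,665 − $38,700 = $232,965.
Year 1: DB = ⌊$271,665 × 125%/9⌋ = $37,731; SL = ⌊$232,965/9⌋ = $25,885 → take DB $37,731. Book value $233,934.
Year 2: DB = ⌊$233,934 × 125%/9⌋ = $32,490; SL = ⌊$195,234/8⌋ = $24,404 → take DB $32,490. Book value $201,444.
Year 3: DB = ⌊$201,444 × 125%/9⌋ = $27,978; SL = ⌊$162,744/7⌋ = $23,249 → take DB $27,978. Book value $173,466.
Year 4: DB = ⌊$173,466 × 125%/9⌋ = $24,092; SL = ⌊$134,766/6⌋ = $22,461 → take DB $24,092. Book value $149,374.
Year 5: DB = ⌊$149,374 × 125%/9⌋ = $20,746; SL = ⌊$110,674/5⌋ = $22,134 → take SL $22,134. Book value $127,240.
Year 6: DB = ⌊$127,240 × 125%/9⌋ = $17,672; SL = ⌊$88,540/4⌋ = $22,135 → take SL $22,135. Book value $105,105.
Year 7: DB = ⌊$105,105 × 125%/9⌋ = $14,597; SL = ⌊$66,405/3⌋ = $22,135 → take SL $22,135. Book value $82,970.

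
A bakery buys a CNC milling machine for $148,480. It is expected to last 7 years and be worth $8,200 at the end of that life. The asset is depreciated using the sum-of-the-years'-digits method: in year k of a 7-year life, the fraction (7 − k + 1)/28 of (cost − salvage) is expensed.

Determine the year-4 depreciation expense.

$20,040

Depreciable base = $148,480 − $8,200 = $140,280.
Sum of the years' digits = 7+6+5+4+3+2+1 = 28.
Year 1: $140,280 × 7/28 = $35,070. Book value $113,410.
Year 2: $140,280 × 6/28 = $30,060. Book value $83,350.
Year 3: $140,280 × 5/28 = $25,050. Book value $58,300.
Year 4: $140,280 × 4/28 = $20,040. Book value $38,260.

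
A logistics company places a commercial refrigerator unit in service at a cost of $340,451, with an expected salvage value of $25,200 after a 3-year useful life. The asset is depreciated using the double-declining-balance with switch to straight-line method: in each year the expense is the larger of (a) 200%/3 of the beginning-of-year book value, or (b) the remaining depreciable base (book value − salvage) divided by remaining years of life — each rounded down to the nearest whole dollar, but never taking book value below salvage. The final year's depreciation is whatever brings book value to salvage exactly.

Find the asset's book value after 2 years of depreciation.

$37,828

Depreciable base = $340,451 − $25,200 = $315,251.
Year 1: DB = ⌊$340,451 × 200%/3⌋ = $226,967; SL = ⌊$315,251/3⌋ = $105,083 → take DB $226,967. Book value $113,484.
Year 2: DB = ⌊$113,484 × 200%/3⌋ = $75,656; SL = ⌊$88,284/2⌋ = $44,142 → take DB $75,656. Book value $37,828.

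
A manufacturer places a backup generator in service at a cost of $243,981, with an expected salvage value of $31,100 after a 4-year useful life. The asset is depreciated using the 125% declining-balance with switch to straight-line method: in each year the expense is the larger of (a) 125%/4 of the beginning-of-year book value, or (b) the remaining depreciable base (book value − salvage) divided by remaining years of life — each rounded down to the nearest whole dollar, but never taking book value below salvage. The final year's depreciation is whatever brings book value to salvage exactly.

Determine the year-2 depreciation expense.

$52,417

Depreciable base = $243,981 − $31,100 = $212,881.
Year 1: DB = ⌊$243,981 × 125%/4⌋ = $76,244; SL = ⌊$212,881/4⌋ = $53,220 → take DB $76,244. Book value $167,737.
Year 2: DB = ⌊$167,737 × 125%/4⌋ = $52,417; SL = ⌊$136,637/3⌋ = $45,545 → take DB $52,417. Book value $115,320.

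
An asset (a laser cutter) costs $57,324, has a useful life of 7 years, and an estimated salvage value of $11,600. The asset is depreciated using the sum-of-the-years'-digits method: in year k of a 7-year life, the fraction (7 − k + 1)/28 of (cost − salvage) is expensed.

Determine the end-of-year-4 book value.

Depreciable base = $57,324 − $11,600 = $45,724.
Sum of the years' digits = 7+6+5+4+3+2+1 = 28.
Year 1: $45,724 × 7/28 = $11,431. Book value $45,893.
Year 2: $45,724 × 6/28 = $9,798. Book value $36,095.
Year 3: $45,724 × 5/28 = $8,165. Book value $27,930.
Year 4: $45,724 × 4/28 = $6,532. Book value $21,398.

$21,398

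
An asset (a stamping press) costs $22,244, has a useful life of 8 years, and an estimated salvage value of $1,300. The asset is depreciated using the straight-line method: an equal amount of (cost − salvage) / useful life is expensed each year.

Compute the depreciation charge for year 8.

$2,618

Depreciable base = $22,244 − $1,300 = $20,944.
Annual expense = $20,944 / 8 = $2,618.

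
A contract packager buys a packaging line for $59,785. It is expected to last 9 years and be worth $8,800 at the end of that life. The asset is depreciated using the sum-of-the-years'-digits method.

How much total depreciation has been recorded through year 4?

$33,990

Depreciable base = $59,785 − $8,800 = $50,985.
Sum of the years' digits = 9+8+7+6+5+4+3+2+1 = 45.
Year 1: $50,985 × 9/45 = $10,197. Book value $49,588.
Year 2: $50,985 × 8/45 = $9,064. Book value $40,524.
Year 3: $50,985 × 7/45 = $7,931. Book value $32,593.
Year 4: $50,985 × 6/45 = $6,798. Book value $25,795.
Accumulated through year 4 = $59,785 − $25,795 = $33,990.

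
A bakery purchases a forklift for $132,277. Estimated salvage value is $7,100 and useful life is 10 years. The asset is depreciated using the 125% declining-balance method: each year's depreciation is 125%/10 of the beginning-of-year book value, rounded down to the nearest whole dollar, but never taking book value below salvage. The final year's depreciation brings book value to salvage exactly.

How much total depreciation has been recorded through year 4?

$54,737

Depreciable base = $132,277 − $7,100 = $125,177.
Year 1: ⌊$132,277 × 125%/10⌋ = $16,534. Book value $115,743.
Year 2: ⌊$115,743 × 125%/10⌋ = $14,467. Book value $101,276.
Year 3: ⌊$101,276 × 125%/10⌋ = $12,659. Book value $88,617.
Year 4: ⌊$88,617 × 125%/10⌋ = $11,077. Book value $77,540.
Accumulated through year 4 = $132,277 − $77,540 = $54,737.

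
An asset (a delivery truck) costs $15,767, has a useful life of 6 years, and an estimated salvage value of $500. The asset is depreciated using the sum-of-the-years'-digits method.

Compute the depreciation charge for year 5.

$1,454

Depreciable base = $15,767 − $500 = $15,267.
Sum of the years' digits = 6+5+4+3+2+1 = 21.
Year 1: $15,267 × 6/21 = $4,362. Book value $11,405.
Year 2: $15,267 × 5/21 = $3,635. Book value $7,770.
Year 3: $15,267 × 4/21 = $2,908. Book value $4,862.
Year 4: $15,267 × 3/21 = $2,181. Book value $2,681.
Year 5: $15,267 × 2/21 = $1,454. Book value $1,227.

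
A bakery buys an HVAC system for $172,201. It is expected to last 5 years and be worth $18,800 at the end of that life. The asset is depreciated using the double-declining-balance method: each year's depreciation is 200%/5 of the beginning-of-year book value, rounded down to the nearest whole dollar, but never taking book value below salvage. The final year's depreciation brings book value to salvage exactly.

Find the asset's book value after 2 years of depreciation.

Depreciable base = $172,201 − $18,800 = $153,401.
Year 1: ⌊$172,201 × 200%/5⌋ = $68,880. Book value $103,321.
Year 2: ⌊$103,321 × 200%/5⌋ = $41,328. Book value $61,993.

$61,993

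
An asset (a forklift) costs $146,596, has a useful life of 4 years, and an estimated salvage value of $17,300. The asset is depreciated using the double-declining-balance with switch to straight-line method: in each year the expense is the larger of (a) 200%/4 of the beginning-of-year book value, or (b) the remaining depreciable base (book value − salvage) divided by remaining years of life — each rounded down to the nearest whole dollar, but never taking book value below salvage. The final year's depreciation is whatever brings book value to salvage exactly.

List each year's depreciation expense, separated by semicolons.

$73,298; $36,649; $18,324; $1,025

Depreciable base = $146,596 − $17,300 = $129,296.
Year 1: DB = ⌊$146,596 × 200%/4⌋ = $73,298; SL = ⌊$129,296/4⌋ = $32,324 → take DB $73,298. Book value $73,298.
Year 2: DB = ⌊$73,298 × 200%/4⌋ = $36,649; SL = ⌊$55,998/3⌋ = $18,666 → take DB $36,649. Book value $36,649.
Year 3: DB = ⌊$36,649 × 200%/4⌋ = $18,324; SL = ⌊$19,349/2⌋ = $9,674 → take DB $18,324. Book value $18,325.
Year 4 (final): $18,325 − $17,300 = $1,025. Book value $17,300.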